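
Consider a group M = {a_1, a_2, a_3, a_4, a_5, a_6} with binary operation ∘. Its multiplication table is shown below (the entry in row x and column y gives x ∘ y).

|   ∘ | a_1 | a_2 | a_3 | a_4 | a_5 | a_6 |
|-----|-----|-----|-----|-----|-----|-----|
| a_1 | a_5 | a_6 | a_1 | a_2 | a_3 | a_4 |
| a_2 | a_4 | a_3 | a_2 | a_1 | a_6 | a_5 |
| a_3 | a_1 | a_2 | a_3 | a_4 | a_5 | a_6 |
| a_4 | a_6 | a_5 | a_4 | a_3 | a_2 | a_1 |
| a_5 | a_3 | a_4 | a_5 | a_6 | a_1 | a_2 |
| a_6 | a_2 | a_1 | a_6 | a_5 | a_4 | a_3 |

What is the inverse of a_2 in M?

First locate the identity: row a_3 matches the header, so a_3 is the identity.
Scan row a_2 for a_3: a_2 ∘ a_2 = a_3. Hence a_2^(-1) = a_2.

a_2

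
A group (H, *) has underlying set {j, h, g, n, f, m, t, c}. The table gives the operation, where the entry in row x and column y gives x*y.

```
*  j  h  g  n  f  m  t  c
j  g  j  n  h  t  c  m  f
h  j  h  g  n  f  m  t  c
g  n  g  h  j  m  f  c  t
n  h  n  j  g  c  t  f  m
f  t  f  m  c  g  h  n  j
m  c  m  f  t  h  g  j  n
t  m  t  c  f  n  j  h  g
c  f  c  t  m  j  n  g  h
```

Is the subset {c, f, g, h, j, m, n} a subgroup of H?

n*m = t, which is not in {c, f, g, h, j, m, n}.
The subset is not closed under *, so it is not a subgroup.

No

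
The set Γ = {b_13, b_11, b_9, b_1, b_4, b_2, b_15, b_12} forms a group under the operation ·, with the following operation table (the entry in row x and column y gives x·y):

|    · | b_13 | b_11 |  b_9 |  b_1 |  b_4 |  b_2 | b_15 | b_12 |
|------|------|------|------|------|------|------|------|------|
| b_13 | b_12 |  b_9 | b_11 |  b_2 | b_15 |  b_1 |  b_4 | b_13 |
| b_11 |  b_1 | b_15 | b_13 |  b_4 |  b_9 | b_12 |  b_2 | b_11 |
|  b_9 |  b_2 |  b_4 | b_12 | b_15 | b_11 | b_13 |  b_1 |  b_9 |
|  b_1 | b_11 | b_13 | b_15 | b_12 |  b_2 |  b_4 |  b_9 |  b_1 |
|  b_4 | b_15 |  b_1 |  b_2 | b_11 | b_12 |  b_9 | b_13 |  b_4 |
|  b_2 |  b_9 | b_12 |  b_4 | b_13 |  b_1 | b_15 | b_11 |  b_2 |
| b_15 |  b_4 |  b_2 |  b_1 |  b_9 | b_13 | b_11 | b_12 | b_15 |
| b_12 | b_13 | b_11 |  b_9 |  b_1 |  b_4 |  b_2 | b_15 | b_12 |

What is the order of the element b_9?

The identity element is b_12 (its row matches the header).
b_9^1 = b_9
b_9^2 = b_9·b_9 = b_12
The first power of b_9 equal to the identity is b_9^2, so ord(b_9) = 2.
(Structurally, Γ here is isomorphic to the dihedral group D_4.)

2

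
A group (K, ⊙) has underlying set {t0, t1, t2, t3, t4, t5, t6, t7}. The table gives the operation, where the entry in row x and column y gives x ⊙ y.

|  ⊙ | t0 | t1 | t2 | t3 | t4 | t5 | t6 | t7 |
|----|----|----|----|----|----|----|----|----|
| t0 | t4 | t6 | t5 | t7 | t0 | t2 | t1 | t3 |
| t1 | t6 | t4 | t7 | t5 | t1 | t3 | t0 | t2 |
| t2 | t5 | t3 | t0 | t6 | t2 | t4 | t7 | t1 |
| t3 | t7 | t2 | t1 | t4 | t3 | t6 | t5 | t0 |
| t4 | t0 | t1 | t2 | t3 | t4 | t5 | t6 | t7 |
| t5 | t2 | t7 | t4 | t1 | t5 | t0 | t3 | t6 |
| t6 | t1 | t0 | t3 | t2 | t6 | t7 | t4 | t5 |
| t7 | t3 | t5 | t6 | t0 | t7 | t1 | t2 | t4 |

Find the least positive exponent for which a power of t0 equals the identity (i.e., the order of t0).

2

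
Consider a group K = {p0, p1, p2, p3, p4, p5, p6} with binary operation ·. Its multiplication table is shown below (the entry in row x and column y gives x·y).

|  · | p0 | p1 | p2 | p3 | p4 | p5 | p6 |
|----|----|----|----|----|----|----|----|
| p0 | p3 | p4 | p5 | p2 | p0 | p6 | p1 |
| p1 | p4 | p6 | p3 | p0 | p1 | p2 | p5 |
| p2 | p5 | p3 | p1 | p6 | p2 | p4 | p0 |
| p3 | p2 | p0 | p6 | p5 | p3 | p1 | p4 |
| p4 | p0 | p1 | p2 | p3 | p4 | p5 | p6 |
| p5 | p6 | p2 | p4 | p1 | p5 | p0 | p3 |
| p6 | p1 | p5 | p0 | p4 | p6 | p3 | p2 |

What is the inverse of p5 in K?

p2

First locate the identity: row p4 matches the header, so p4 is the identity.
Scan row p5 for p4: p5·p2 = p4. Hence p5^(-1) = p2.
(Structurally, K here is isomorphic to the cyclic group Z_7.)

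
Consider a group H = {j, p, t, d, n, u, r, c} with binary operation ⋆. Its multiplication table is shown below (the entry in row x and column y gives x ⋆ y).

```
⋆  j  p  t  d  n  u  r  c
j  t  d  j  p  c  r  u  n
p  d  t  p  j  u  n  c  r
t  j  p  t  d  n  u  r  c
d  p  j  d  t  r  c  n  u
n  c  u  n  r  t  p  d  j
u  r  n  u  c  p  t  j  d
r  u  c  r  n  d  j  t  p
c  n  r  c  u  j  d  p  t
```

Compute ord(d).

The identity element is t (its row matches the header).
d^1 = d
d^2 = d ⋆ d = t
The first power of d equal to the identity is d^2, so ord(d) = 2.

2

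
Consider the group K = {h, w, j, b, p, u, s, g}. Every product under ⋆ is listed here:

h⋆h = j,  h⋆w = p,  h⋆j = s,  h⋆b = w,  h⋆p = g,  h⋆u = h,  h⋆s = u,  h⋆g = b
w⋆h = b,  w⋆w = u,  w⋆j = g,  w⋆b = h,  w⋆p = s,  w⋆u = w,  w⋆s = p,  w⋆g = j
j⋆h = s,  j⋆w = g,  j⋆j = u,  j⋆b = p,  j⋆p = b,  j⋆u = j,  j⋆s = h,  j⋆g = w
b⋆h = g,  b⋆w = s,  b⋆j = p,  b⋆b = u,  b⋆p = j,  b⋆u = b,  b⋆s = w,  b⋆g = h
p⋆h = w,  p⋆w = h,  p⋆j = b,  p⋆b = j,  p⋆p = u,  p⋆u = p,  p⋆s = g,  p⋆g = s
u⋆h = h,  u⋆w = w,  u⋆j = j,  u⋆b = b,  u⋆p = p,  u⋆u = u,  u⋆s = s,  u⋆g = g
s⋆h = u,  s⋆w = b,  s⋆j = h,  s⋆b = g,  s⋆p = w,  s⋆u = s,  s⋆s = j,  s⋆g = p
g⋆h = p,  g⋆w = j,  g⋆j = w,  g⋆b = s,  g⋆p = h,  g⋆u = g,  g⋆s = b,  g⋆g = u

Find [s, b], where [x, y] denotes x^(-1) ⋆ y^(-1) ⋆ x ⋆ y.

j

Identity is u; from the table s^(-1) = h and b^(-1) = b.
h ⋆ b = w
w ⋆ s = p
p ⋆ b = j
(Structurally, K here is isomorphic to the dihedral group D_4.)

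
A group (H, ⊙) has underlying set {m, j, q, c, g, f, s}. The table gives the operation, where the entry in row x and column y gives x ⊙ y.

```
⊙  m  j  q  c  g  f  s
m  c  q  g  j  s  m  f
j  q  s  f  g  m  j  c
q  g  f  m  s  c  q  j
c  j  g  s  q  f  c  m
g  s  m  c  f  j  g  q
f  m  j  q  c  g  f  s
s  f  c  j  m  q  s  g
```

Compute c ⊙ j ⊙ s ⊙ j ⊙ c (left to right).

c ⊙ j = g
g ⊙ s = q
q ⊙ j = f
f ⊙ c = c
(Structurally, H here is isomorphic to the cyclic group Z_7.)

c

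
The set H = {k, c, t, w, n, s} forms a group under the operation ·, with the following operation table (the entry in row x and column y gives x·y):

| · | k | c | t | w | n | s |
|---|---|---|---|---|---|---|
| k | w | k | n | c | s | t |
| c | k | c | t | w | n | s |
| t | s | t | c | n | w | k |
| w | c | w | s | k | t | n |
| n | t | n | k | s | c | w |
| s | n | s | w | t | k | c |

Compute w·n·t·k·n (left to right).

s

w·n = t
t·t = c
c·k = k
k·n = s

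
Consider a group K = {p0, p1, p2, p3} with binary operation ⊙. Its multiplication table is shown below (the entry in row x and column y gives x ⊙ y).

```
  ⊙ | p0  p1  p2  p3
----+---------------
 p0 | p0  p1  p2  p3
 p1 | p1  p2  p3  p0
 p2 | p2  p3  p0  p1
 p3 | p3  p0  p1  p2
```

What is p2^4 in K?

p0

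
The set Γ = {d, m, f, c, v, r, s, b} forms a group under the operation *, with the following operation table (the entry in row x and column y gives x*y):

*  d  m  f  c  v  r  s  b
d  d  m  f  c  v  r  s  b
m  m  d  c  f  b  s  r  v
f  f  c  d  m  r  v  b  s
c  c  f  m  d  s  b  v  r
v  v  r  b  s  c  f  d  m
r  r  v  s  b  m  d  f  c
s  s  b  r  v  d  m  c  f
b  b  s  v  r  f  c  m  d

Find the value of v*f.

b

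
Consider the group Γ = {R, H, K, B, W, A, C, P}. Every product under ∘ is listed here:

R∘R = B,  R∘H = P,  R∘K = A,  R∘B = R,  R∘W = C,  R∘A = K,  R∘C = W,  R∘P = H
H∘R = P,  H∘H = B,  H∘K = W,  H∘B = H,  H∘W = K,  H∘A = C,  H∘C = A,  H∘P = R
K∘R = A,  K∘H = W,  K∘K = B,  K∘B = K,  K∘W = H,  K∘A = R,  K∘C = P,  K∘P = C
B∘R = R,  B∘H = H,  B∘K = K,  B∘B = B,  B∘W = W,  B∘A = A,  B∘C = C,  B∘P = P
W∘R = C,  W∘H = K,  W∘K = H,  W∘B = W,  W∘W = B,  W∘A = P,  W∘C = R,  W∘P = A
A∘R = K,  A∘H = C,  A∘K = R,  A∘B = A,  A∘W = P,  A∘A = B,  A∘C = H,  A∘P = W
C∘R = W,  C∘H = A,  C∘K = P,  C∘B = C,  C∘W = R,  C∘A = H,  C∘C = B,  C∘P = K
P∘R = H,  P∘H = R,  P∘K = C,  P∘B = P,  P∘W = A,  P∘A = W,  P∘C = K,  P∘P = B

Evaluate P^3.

P^1 = P
P^2 = P ∘ P = B
P^3 = B ∘ P = P

P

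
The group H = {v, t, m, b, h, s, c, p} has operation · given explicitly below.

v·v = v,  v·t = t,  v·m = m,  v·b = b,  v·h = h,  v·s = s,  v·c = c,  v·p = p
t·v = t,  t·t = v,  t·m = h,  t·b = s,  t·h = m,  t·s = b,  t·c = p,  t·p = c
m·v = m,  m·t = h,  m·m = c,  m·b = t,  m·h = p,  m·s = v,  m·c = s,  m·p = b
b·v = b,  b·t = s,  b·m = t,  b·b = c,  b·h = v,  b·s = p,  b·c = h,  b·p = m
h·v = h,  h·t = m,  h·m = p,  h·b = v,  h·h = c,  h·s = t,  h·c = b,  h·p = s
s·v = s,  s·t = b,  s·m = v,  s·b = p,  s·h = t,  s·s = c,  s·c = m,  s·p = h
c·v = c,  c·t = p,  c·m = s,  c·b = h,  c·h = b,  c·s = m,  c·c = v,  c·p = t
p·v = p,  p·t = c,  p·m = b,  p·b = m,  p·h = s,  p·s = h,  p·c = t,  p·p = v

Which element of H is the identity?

v

The identity e satisfies e·x = x for all x, so its row in the table reproduces the column headers.
Row v reads: v, t, m, b, h, s, c, p — exactly the header order. So v is the identity.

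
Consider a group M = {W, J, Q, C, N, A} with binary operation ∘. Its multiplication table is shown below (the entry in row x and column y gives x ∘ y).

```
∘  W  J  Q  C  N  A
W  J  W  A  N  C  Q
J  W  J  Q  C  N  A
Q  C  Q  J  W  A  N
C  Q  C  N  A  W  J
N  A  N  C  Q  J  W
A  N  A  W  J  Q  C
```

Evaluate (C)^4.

C^1 = C
C^2 = C ∘ C = A
C^3 = A ∘ C = J
C^4 = J ∘ C = C

C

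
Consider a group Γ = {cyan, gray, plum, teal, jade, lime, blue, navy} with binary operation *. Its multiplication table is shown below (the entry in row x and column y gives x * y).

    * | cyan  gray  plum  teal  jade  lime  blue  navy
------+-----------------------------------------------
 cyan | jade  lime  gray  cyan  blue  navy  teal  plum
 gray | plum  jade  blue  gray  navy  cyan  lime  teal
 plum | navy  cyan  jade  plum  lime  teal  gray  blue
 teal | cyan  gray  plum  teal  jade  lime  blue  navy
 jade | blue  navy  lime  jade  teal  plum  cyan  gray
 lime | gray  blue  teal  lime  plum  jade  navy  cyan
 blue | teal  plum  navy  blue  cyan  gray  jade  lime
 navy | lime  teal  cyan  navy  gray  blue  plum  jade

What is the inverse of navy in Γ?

First locate the identity: row teal matches the header, so teal is the identity.
Scan row navy for teal: navy * gray = teal. Hence navy^(-1) = gray.

gray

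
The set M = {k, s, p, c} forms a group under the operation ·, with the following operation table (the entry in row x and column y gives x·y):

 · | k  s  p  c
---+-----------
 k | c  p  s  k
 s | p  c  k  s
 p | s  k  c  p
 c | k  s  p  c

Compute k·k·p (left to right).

k·k = c
c·p = p

p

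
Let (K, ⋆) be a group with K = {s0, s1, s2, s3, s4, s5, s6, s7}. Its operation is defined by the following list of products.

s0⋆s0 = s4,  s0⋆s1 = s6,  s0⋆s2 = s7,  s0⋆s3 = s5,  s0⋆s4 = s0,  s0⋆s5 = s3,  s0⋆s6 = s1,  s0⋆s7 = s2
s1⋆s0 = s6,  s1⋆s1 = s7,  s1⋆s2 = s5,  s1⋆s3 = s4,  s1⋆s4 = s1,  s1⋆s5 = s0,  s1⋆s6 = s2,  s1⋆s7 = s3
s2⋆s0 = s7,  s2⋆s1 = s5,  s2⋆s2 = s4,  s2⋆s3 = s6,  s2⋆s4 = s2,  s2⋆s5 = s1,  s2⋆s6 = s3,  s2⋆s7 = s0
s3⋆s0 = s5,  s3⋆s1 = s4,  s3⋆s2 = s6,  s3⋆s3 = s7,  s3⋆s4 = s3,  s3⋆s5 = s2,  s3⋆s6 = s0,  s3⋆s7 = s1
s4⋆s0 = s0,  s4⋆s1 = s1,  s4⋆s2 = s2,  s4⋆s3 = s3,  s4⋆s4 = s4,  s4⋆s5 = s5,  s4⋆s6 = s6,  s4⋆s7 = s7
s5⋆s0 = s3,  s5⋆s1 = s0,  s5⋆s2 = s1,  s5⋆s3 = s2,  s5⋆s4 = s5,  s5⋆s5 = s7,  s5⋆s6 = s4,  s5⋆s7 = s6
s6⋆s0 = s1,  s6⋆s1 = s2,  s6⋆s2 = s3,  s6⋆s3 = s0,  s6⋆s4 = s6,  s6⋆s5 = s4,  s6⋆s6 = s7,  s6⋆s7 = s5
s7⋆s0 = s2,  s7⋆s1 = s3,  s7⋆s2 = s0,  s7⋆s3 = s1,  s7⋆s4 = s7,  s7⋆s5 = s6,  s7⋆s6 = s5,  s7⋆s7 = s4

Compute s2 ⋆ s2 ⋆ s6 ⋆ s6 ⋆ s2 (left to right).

s0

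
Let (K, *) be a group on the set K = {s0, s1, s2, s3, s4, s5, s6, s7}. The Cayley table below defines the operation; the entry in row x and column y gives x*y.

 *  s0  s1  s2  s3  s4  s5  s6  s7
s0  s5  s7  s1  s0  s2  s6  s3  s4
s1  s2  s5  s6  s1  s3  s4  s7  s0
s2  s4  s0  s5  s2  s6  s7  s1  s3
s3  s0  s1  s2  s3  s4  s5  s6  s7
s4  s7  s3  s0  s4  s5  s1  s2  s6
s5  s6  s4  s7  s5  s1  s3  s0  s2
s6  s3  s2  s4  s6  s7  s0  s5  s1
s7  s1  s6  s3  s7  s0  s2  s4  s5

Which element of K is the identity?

The identity e satisfies e*x = x for all x, so its row in the table reproduces the column headers.
Row s3 reads: s0, s1, s2, s3, s4, s5, s6, s7 — exactly the header order. So s3 is the identity.

s3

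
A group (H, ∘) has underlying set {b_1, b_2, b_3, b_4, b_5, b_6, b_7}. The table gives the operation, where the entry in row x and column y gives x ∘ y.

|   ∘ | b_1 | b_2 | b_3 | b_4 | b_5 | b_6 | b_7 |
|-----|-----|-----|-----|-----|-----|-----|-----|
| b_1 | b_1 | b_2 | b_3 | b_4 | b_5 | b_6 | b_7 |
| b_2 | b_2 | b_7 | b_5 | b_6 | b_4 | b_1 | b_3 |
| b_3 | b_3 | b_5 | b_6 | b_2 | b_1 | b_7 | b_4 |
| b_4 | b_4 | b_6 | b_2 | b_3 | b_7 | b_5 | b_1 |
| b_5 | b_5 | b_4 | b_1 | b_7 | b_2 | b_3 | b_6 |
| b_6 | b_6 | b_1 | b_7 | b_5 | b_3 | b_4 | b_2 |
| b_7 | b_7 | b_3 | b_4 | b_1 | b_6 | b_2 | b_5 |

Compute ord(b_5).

7

The identity element is b_1 (its row matches the header).
b_5^1 = b_5
b_5^2 = b_5 ∘ b_5 = b_2
b_5^3 = b_2 ∘ b_5 = b_4
b_5^4 = b_4 ∘ b_5 = b_7
b_5^5 = b_7 ∘ b_5 = b_6
b_5^6 = b_6 ∘ b_5 = b_3
b_5^7 = b_3 ∘ b_5 = b_1
The first power of b_5 equal to the identity is b_5^7, so ord(b_5) = 7.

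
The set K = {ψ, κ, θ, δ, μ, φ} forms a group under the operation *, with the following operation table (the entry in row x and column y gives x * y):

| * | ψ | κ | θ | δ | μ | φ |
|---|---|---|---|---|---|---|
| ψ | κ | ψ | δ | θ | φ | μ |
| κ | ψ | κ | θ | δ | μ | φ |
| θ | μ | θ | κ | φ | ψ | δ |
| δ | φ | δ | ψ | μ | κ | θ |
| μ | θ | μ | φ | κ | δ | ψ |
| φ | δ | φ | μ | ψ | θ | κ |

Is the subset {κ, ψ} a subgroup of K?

{κ, ψ} contains the identity κ.
Checking products: every product of two elements of {κ, ψ} (read from the table) lies in {κ, ψ}, so the set is closed.
In a finite group, a nonempty closed subset is a subgroup. So {κ, ψ} ≤ K.

Yes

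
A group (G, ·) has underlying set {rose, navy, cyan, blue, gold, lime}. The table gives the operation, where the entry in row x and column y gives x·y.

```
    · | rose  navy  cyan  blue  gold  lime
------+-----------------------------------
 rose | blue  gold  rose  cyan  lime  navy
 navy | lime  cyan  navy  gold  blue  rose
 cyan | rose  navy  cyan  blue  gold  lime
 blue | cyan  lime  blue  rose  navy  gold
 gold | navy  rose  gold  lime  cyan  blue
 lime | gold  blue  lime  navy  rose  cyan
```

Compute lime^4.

lime^1 = lime
lime^2 = lime·lime = cyan
lime^3 = cyan·lime = lime
lime^4 = lime·lime = cyan

cyan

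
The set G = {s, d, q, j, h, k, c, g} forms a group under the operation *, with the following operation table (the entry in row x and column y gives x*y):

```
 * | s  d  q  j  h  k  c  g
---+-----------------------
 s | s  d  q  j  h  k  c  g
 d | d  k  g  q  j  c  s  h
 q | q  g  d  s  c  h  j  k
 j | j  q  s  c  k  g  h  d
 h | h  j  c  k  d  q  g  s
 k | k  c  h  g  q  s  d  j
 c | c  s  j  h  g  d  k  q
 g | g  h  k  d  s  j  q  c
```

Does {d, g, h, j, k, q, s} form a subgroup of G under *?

g*g = c, which is not in {d, g, h, j, k, q, s}.
The subset is not closed under *, so it is not a subgroup.

No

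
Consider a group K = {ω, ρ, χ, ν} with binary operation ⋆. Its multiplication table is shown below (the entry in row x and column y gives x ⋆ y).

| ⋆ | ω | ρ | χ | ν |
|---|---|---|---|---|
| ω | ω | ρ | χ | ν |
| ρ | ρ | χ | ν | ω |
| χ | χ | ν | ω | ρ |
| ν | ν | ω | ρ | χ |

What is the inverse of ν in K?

ρ

First locate the identity: row ω matches the header, so ω is the identity.
Scan row ν for ω: ν ⋆ ρ = ω. Hence ν^(-1) = ρ.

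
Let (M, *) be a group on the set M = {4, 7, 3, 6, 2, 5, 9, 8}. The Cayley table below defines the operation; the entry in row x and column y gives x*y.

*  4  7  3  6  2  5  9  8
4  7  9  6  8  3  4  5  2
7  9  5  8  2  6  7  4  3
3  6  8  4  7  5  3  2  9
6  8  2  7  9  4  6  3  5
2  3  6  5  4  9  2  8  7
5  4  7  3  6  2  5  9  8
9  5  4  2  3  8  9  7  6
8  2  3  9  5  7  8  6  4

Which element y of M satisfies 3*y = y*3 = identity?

2

First locate the identity: row 5 matches the header, so 5 is the identity.
Scan row 3 for 5: 3*2 = 5. Hence 3^(-1) = 2.
(Structurally, M here is isomorphic to the cyclic group Z_8.)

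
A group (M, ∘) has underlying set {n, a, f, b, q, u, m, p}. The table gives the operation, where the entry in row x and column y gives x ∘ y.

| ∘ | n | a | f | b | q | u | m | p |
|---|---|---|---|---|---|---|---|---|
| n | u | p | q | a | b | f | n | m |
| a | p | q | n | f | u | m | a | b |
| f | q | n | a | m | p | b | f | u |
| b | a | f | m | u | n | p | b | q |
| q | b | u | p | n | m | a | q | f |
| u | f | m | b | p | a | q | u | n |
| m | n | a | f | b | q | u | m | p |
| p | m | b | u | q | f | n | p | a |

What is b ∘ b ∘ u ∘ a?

u

b ∘ b = u
u ∘ u = q
q ∘ a = u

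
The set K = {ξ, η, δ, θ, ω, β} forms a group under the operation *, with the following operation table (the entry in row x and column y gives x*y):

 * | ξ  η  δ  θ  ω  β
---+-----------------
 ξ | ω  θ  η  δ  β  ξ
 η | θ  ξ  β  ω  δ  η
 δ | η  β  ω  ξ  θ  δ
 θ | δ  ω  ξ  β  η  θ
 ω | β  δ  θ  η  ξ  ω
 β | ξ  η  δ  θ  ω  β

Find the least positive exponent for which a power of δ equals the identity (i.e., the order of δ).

The identity element is β (its row matches the header).
δ^1 = δ
δ^2 = δ*δ = ω
δ^3 = ω*δ = θ
δ^4 = θ*δ = ξ
δ^5 = ξ*δ = η
δ^6 = η*δ = β
The first power of δ equal to the identity is δ^6, so ord(δ) = 6.

6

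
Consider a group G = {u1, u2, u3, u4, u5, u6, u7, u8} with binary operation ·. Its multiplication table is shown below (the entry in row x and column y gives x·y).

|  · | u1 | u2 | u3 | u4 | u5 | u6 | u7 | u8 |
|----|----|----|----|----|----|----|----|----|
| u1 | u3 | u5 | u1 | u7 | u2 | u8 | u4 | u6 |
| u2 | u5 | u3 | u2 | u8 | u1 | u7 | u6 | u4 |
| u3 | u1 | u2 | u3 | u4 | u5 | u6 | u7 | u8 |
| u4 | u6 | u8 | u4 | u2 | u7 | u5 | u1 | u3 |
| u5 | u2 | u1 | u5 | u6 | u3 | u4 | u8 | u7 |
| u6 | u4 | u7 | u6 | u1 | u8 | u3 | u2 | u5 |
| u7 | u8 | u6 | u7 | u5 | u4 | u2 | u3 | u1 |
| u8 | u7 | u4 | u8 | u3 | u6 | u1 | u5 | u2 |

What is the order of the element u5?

2

The identity element is u3 (its row matches the header).
u5^1 = u5
u5^2 = u5·u5 = u3
The first power of u5 equal to the identity is u5^2, so ord(u5) = 2.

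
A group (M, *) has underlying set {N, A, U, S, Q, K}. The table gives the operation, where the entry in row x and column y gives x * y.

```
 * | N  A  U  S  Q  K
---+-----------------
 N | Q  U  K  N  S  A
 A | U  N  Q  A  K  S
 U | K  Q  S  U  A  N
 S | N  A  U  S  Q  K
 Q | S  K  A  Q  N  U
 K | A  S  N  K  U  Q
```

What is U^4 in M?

U^1 = U
U^2 = U * U = S
U^3 = S * U = U
U^4 = U * U = S

S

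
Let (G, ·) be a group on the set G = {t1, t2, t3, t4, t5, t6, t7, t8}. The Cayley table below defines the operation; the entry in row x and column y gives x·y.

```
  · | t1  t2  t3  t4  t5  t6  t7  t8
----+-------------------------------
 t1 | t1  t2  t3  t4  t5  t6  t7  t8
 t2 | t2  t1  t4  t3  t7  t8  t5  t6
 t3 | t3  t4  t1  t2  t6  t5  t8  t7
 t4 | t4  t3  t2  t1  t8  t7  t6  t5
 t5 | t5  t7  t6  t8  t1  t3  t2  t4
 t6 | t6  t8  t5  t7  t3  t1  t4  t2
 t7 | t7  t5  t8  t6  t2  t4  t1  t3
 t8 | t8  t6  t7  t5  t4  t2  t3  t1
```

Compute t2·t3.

Read row t2, column t3: t2·t3 = t4.
(Structurally, G here is isomorphic to the elementary abelian group (Z_2)^3.)

t4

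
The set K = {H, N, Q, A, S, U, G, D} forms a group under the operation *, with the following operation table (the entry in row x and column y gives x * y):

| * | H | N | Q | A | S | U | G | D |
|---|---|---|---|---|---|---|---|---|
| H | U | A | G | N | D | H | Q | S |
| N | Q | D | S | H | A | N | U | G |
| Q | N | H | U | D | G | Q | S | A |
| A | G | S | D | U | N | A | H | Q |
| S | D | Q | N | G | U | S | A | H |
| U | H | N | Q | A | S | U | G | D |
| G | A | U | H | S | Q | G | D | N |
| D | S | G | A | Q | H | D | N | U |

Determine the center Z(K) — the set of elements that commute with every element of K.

{D, U}

An element z is central iff its row equals its column in the table.
For G: G * Q = H ≠ S = Q * G, so G ∉ Z.
Checking each element this way leaves Z(K) = {D, U}.
(Structurally, K here is isomorphic to the dihedral group D_4.)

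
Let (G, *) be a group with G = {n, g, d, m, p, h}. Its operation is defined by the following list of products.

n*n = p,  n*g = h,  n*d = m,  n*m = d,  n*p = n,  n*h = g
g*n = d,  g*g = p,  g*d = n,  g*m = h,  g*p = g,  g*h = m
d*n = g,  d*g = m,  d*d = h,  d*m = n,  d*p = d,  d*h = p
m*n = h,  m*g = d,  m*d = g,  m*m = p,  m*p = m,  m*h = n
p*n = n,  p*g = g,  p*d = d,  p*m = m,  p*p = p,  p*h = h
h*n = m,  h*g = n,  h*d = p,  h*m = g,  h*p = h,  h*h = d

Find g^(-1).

g

First locate the identity: row p matches the header, so p is the identity.
Scan row g for p: g * g = p. Hence g^(-1) = g.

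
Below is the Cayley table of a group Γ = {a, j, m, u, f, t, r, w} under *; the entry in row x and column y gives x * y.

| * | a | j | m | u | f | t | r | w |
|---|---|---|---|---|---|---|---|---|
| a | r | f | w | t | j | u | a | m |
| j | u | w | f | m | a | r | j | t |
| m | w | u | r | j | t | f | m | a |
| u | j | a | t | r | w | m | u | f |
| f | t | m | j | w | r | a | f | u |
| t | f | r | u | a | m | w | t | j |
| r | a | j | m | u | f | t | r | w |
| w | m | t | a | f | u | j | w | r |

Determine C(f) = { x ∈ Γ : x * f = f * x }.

Compare row f with column f entry by entry.
u * f = w = f * u, so u commutes with f.
j * f = a but f * j = m, so j does not.
Collecting the elements that commute with f: C(f) = {f, r, u, w}.

{f, r, u, w}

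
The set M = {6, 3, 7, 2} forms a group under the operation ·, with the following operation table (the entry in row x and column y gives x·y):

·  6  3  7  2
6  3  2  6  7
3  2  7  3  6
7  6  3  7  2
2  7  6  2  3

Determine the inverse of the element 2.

6

First locate the identity: row 7 matches the header, so 7 is the identity.
Scan row 2 for 7: 2·6 = 7. Hence 2^(-1) = 6.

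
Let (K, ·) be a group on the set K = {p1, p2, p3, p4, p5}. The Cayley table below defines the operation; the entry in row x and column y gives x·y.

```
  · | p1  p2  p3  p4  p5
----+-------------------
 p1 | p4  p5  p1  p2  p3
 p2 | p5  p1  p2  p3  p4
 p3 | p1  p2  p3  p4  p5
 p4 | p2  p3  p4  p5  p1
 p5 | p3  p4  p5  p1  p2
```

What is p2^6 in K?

p2^1 = p2
p2^2 = p2·p2 = p1
p2^3 = p1·p2 = p5
p2^4 = p5·p2 = p4
p2^5 = p4·p2 = p3
p2^6 = p3·p2 = p2
(Structurally, K here is isomorphic to the cyclic group Z_5.)

p2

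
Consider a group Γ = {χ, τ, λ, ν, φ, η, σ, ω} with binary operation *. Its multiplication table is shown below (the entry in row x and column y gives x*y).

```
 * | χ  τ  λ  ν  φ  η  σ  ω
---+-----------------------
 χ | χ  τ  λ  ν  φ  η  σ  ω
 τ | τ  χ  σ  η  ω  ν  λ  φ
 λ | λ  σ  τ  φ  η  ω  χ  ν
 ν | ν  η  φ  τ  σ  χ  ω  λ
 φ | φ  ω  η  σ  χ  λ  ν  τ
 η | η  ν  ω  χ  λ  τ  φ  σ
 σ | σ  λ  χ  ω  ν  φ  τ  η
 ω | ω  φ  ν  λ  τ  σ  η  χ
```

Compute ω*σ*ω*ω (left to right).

η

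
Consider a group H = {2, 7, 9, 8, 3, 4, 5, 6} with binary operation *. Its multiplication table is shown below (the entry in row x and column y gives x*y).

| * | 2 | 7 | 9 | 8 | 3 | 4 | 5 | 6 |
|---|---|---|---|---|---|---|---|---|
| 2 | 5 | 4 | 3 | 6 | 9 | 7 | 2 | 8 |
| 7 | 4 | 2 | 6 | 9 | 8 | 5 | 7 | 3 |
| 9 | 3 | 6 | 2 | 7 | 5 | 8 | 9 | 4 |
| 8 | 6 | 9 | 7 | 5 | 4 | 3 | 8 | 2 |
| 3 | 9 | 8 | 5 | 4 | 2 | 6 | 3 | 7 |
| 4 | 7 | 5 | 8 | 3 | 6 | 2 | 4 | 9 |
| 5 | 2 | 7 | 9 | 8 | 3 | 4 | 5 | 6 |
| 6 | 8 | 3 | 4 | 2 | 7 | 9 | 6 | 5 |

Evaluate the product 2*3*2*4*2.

2*3 = 9
9*2 = 3
3*4 = 6
6*2 = 8

8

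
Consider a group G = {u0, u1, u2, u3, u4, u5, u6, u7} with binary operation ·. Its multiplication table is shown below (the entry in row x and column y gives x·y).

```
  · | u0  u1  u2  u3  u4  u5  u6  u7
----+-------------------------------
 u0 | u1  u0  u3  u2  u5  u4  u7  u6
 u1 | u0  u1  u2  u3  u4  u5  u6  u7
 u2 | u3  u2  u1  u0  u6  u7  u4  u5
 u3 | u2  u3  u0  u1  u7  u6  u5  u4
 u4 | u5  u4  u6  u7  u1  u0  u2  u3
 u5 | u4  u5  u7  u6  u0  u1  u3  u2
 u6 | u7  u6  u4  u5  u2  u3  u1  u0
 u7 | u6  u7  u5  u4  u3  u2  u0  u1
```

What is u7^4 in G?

u1

u7^1 = u7
u7^2 = u7·u7 = u1
u7^3 = u1·u7 = u7
u7^4 = u7·u7 = u1
(Structurally, G here is isomorphic to the elementary abelian group (Z_2)^3.)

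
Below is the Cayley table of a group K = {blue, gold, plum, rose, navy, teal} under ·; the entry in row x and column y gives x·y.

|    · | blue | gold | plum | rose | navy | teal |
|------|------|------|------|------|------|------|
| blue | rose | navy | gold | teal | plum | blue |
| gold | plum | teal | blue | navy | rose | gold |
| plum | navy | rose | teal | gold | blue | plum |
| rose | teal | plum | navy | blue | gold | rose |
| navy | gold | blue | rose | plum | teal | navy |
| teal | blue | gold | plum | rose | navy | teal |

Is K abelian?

blue·navy = plum but navy·blue = gold.
Since blue and navy do not commute, K is not abelian.

No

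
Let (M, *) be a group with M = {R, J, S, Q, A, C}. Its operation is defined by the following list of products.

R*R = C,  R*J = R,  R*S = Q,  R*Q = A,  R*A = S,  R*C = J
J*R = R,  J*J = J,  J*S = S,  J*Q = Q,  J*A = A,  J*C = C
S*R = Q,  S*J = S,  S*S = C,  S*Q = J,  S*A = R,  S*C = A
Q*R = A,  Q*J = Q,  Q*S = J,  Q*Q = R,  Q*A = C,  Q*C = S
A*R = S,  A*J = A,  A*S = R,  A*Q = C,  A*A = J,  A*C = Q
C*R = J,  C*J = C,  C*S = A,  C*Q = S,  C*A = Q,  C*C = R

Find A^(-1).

A

First locate the identity: row J matches the header, so J is the identity.
Scan row A for J: A*A = J. Hence A^(-1) = A.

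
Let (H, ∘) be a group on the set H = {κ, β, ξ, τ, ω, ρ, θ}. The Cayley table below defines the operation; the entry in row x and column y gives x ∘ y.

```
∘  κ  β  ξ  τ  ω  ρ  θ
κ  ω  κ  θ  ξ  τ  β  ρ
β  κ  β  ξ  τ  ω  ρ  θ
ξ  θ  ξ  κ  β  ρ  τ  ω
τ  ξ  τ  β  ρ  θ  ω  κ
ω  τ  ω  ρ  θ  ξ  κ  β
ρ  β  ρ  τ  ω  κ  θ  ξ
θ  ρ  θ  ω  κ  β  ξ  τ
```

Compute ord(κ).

The identity element is β (its row matches the header).
κ^1 = κ
κ^2 = κ ∘ κ = ω
κ^3 = ω ∘ κ = τ
κ^4 = τ ∘ κ = ξ
κ^5 = ξ ∘ κ = θ
κ^6 = θ ∘ κ = ρ
κ^7 = ρ ∘ κ = β
The first power of κ equal to the identity is κ^7, so ord(κ) = 7.
(Structurally, H here is isomorphic to the cyclic group Z_7.)

7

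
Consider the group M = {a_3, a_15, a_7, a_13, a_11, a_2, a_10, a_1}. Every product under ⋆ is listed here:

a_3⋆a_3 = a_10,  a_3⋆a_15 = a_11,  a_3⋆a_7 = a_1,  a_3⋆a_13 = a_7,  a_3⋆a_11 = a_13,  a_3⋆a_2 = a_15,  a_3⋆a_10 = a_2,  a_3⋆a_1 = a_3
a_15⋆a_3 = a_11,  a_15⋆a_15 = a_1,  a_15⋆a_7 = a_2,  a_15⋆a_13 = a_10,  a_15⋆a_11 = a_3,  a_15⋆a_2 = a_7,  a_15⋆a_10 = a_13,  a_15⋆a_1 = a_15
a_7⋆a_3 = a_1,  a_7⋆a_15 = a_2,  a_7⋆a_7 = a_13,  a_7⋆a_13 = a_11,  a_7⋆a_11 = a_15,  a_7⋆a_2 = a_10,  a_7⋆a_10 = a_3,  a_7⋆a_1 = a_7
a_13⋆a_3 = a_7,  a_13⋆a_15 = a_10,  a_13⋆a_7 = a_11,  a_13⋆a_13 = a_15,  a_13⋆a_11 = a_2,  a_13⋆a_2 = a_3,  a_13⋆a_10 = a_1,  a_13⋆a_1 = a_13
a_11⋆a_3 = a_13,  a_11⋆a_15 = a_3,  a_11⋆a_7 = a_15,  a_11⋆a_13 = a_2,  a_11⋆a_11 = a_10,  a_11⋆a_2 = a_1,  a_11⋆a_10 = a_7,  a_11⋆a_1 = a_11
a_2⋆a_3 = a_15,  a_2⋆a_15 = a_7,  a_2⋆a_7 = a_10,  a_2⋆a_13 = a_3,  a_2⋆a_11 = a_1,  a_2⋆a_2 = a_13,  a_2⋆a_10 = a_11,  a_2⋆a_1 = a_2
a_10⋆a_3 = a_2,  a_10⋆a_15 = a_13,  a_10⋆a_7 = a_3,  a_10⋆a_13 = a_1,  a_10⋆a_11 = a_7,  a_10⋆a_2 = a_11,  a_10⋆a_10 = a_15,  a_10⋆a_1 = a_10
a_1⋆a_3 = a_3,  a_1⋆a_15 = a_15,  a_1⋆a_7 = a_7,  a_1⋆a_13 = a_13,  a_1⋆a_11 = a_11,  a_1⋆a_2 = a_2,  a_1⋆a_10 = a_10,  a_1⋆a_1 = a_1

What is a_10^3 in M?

a_13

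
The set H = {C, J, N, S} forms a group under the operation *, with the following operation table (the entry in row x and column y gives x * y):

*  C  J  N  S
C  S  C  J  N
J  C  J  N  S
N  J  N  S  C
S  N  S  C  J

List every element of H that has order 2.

{S}

Identity is J. Compute the order of each non-identity element by repeated multiplication:
  C: C → S → N → J  (order 4)
  N: N → S → C → J  (order 4)
  S: S → J  (order 2)
Elements of order 2: {S}.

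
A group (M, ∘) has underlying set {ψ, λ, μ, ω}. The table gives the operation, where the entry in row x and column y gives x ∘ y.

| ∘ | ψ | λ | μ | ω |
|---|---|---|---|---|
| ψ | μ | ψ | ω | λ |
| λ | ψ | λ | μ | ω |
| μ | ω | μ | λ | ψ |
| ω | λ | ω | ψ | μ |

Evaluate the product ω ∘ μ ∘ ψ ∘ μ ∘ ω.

ω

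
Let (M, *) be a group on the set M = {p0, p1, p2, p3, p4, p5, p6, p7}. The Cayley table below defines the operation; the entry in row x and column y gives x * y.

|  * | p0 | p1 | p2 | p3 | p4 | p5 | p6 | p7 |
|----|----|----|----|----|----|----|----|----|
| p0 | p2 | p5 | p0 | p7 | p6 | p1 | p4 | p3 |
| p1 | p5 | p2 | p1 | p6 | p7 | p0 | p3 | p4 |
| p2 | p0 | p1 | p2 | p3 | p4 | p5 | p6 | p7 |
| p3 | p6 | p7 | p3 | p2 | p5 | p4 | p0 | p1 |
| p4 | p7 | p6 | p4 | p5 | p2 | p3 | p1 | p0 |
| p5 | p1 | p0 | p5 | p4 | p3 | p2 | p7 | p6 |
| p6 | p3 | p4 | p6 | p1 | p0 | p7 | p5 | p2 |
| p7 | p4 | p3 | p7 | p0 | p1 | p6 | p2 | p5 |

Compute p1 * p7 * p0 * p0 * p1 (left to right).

p6

p1 * p7 = p4
p4 * p0 = p7
p7 * p0 = p4
p4 * p1 = p6
(Structurally, M here is isomorphic to the dihedral group D_4.)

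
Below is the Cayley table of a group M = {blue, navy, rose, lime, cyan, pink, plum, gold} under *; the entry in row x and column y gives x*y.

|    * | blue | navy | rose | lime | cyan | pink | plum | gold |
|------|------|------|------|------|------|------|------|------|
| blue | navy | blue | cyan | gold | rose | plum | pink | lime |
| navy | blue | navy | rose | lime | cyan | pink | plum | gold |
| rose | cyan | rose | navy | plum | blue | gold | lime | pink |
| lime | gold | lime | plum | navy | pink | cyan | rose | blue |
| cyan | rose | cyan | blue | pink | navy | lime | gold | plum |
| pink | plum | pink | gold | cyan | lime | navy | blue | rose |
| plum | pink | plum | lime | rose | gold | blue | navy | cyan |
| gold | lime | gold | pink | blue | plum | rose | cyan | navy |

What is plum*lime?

Read row plum, column lime: plum*lime = rose.

rose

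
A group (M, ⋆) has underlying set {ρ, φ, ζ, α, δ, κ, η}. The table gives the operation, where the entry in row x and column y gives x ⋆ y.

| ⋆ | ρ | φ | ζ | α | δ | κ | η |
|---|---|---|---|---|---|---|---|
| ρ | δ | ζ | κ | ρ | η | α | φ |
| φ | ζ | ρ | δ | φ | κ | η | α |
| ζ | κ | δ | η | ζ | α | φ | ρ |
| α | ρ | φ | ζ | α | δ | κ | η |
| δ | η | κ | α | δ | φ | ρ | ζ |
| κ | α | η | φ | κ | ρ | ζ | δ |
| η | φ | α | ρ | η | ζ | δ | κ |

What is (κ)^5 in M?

δ

κ^1 = κ
κ^2 = κ ⋆ κ = ζ
κ^3 = ζ ⋆ κ = φ
κ^4 = φ ⋆ κ = η
κ^5 = η ⋆ κ = δ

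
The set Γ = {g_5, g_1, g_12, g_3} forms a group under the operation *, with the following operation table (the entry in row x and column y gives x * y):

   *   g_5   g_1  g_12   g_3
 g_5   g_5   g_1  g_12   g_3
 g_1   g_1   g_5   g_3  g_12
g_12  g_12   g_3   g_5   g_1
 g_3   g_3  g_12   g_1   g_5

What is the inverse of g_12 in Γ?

First locate the identity: row g_5 matches the header, so g_5 is the identity.
Scan row g_12 for g_5: g_12 * g_12 = g_5. Hence g_12^(-1) = g_12.

g_12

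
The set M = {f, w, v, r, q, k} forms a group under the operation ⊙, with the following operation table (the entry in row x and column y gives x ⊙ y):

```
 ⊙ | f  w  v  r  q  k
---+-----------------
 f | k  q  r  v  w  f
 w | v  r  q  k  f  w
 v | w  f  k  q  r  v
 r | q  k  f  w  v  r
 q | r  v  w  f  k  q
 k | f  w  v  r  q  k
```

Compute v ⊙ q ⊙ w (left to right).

v ⊙ q = r
r ⊙ w = k

k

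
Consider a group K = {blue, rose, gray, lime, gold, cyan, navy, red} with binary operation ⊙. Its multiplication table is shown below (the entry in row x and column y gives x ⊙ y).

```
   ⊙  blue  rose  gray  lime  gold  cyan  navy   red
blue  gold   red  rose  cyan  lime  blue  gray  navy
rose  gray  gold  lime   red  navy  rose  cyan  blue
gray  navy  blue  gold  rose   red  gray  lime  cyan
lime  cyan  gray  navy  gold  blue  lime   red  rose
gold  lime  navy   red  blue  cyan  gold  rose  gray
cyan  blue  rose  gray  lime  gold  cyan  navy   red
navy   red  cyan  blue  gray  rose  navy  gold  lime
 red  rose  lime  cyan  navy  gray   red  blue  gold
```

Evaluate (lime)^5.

lime^1 = lime
lime^2 = lime ⊙ lime = gold
lime^3 = gold ⊙ lime = blue
lime^4 = blue ⊙ lime = cyan
lime^5 = cyan ⊙ lime = lime

lime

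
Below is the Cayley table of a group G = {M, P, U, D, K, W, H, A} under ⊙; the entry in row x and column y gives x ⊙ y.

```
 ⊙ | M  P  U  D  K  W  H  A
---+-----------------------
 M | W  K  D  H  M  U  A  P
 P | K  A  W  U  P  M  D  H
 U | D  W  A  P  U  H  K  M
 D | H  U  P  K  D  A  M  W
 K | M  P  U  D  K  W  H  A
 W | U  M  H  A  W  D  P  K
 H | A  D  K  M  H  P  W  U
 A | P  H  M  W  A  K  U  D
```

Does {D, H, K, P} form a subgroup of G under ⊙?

H ⊙ H = W, which is not in {D, H, K, P}.
The subset is not closed under ⊙, so it is not a subgroup.
(Structurally, G here is isomorphic to the cyclic group Z_8.)

No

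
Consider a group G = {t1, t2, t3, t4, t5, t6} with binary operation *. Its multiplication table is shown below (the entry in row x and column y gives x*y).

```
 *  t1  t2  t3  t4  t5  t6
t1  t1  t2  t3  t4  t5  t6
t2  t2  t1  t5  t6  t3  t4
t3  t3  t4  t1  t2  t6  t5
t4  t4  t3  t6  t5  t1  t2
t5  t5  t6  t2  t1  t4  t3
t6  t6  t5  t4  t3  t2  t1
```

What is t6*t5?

Read row t6, column t5: t6*t5 = t2.

t2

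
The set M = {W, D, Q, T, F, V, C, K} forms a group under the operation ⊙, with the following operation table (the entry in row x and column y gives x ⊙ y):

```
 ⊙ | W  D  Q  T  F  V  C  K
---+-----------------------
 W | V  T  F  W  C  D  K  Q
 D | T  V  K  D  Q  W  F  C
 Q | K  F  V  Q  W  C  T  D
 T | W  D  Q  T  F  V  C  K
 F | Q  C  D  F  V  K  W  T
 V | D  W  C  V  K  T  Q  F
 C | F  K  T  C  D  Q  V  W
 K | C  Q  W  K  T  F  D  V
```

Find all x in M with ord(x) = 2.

{V}

Identity is T. Compute the order of each non-identity element by repeated multiplication:
  W: W → V → D → T  (order 4)
  D: D → V → W → T  (order 4)
  Q: Q → V → C → T  (order 4)
  F: F → V → K → T  (order 4)
  V: V → T  (order 2)
  C: C → V → Q → T  (order 4)
  K: K → V → F → T  (order 4)
Elements of order 2: {V}.
(Structurally, M here is isomorphic to the quaternion group Q_8.)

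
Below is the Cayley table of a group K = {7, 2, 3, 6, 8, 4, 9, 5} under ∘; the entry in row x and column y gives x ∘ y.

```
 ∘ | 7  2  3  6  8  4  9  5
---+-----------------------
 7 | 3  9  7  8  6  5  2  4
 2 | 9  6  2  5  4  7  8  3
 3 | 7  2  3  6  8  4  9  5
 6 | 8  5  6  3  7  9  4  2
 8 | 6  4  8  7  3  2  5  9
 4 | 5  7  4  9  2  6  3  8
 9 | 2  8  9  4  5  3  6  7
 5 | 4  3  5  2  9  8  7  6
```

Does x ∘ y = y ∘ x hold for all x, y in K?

Yes

Check whether the table is symmetric across its main diagonal.
Every entry (row x, col y) equals the entry (row y, col x), so K is abelian.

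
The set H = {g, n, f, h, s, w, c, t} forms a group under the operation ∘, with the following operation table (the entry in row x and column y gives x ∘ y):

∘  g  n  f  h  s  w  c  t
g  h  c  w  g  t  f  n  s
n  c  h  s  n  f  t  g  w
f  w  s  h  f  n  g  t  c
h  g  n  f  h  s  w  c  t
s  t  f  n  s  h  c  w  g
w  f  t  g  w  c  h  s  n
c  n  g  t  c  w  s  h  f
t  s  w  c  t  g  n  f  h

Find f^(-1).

f

First locate the identity: row h matches the header, so h is the identity.
Scan row f for h: f ∘ f = h. Hence f^(-1) = f.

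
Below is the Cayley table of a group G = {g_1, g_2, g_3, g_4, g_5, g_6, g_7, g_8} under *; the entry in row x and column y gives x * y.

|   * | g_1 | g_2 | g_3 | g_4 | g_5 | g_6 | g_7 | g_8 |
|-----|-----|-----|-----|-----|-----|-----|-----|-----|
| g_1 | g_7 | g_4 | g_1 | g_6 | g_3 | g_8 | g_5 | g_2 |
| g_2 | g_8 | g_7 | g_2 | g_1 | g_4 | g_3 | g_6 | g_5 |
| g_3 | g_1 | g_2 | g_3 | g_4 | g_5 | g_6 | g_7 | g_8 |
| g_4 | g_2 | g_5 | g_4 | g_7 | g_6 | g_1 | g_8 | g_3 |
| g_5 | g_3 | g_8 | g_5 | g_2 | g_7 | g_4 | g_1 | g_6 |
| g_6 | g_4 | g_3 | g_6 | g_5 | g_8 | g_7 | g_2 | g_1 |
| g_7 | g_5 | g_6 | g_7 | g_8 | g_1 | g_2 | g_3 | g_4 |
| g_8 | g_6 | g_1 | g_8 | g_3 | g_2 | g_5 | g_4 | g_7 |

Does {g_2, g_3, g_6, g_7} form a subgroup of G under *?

{g_2, g_3, g_6, g_7} contains the identity g_3.
Checking products: every product of two elements of {g_2, g_3, g_6, g_7} (read from the table) lies in {g_2, g_3, g_6, g_7}, so the set is closed.
In a finite group, a nonempty closed subset is a subgroup. So {g_2, g_3, g_6, g_7} ≤ G.
(Structurally, G here is isomorphic to the quaternion group Q_8.)

Yes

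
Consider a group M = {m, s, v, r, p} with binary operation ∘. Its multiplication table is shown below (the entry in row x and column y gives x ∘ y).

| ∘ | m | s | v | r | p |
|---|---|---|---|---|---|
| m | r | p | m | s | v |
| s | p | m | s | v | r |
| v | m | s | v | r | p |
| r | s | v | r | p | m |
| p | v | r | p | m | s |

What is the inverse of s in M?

First locate the identity: row v matches the header, so v is the identity.
Scan row s for v: s ∘ r = v. Hence s^(-1) = r.
(Structurally, M here is isomorphic to the cyclic group Z_5.)

r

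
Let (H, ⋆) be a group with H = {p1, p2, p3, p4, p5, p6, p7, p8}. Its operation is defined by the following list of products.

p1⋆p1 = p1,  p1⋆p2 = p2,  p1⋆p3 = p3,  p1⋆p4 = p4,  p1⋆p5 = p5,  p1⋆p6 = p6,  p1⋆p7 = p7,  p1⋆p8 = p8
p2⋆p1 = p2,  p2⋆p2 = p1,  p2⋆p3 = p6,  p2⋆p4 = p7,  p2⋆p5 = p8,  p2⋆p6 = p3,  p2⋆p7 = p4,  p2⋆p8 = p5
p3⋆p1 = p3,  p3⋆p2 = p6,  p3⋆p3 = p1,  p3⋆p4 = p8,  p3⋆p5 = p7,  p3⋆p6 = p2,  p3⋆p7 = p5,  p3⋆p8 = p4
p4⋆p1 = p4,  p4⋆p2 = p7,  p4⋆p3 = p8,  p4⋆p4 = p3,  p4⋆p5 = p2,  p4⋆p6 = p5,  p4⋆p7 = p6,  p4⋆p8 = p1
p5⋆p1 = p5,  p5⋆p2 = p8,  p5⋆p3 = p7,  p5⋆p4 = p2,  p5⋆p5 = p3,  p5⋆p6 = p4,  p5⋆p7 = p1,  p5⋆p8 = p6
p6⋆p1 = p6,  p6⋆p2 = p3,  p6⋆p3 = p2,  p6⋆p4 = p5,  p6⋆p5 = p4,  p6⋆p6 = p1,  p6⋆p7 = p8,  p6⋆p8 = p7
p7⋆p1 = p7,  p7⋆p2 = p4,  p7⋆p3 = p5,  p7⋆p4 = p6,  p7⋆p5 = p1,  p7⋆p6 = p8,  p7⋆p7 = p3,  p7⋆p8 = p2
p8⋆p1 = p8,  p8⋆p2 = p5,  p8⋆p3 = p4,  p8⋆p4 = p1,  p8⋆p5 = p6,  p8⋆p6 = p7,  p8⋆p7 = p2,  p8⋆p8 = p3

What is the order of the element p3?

The identity element is p1 (its row matches the header).
p3^1 = p3
p3^2 = p3 ⋆ p3 = p1
The first power of p3 equal to the identity is p3^2, so ord(p3) = 2.

2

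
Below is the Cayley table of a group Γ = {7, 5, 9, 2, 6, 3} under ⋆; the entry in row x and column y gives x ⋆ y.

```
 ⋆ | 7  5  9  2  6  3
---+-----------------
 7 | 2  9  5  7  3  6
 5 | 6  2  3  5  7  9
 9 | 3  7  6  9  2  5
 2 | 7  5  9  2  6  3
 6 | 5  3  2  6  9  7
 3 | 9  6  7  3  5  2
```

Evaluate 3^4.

2

3^1 = 3
3^2 = 3 ⋆ 3 = 2
3^3 = 2 ⋆ 3 = 3
3^4 = 3 ⋆ 3 = 2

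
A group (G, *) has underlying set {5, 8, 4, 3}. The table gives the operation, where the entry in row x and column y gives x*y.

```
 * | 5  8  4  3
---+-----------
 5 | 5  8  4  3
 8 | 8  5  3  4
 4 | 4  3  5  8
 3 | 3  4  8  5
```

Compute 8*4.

3

Read row 8, column 4: 8*4 = 3.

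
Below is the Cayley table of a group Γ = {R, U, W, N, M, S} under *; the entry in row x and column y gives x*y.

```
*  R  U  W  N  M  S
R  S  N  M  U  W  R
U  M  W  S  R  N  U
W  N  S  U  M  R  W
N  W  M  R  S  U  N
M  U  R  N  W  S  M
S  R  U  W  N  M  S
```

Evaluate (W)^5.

U

W^1 = W
W^2 = W*W = U
W^3 = U*W = S
W^4 = S*W = W
W^5 = W*W = U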